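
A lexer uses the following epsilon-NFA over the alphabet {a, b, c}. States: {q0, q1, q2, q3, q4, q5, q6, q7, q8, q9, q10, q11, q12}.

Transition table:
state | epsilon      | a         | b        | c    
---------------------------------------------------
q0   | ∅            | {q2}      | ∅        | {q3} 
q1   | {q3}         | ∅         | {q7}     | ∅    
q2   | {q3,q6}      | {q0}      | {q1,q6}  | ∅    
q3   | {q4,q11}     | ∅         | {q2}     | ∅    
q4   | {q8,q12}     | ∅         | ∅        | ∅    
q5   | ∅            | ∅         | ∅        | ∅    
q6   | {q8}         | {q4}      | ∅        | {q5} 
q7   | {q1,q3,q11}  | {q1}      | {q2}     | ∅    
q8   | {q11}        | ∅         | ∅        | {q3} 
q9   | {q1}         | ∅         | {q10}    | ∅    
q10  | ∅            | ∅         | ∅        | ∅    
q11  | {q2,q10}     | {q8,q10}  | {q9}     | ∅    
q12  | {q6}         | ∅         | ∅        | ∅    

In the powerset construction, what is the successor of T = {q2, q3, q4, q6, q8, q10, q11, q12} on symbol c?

q6 on c → {q5}.
q8 on c → {q3}.
No c-transition from q2, q3, q4, q10, q11, q12.
Union after reading c: {q3, q5}.
Now take the epsilon-closure:
From q3 via epsilon: add q4, q11.
From q4 via epsilon: add q8, q12.
From q11 via epsilon: add q2, q10.
From q2 via epsilon: add q6.
No new states can be added; the closed set is {q2, q3, q4, q5, q6, q8, q10, q11, q12}.

{q2, q3, q4, q5, q6, q8, q10, q11, q12}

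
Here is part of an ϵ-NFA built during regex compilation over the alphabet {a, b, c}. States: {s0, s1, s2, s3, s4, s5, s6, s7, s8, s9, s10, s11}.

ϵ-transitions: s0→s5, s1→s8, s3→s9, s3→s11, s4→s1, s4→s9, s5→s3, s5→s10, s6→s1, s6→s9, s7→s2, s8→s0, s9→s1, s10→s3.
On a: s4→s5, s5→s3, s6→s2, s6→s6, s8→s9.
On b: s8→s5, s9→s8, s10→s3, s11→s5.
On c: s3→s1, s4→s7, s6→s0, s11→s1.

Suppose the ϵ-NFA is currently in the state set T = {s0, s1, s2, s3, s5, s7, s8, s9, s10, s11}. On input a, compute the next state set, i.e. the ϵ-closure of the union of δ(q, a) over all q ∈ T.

{s0, s1, s3, s5, s8, s9, s10, s11}

s5 on a → {s3}.
s8 on a → {s9}.
No a-transition from s0, s1, s2, s3, s7, s9, s10, s11.
Union after reading a: {s3, s9}.
Now take the ϵ-closure:
From s3 via ϵ: add s11.
From s9 via ϵ: add s1.
From s1 via ϵ: add s8.
From s8 via ϵ: add s0.
From s0 via ϵ: add s5.
From s5 via ϵ: add s10.
No new states can be added; the closed set is {s0, s1, s3, s5, s8, s9, s10, s11}.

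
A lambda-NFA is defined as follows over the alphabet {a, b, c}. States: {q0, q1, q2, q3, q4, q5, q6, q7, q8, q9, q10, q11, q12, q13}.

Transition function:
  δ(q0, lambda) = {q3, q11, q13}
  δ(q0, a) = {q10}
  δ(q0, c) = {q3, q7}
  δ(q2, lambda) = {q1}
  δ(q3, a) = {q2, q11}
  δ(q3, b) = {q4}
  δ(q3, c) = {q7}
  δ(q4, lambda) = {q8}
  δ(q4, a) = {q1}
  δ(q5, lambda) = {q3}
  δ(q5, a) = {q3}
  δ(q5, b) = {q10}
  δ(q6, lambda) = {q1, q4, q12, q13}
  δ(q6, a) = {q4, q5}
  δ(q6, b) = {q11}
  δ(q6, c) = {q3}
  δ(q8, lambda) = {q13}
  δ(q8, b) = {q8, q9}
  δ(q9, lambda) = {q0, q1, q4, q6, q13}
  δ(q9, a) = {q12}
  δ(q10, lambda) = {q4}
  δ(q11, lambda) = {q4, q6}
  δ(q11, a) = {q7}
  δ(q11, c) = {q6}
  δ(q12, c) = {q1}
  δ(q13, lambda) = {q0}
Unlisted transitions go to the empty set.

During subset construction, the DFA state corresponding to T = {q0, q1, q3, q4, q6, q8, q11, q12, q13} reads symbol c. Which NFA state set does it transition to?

{q0, q1, q3, q4, q6, q7, q8, q11, q12, q13}

q0 on c → {q3, q7}.
q3 on c → {q7}.
q6 on c → {q3}.
q11 on c → {q6}.
q12 on c → {q1}.
No c-transition from q1, q4, q8, q13.
Union after reading c: {q1, q3, q6, q7}.
Now take the lambda-closure:
From q6 via lambda: add q4, q12, q13.
From q4 via lambda: add q8.
From q13 via lambda: add q0.
From q0 via lambda: add q11.
No new states can be added; the closed set is {q0, q1, q3, q4, q6, q7, q8, q11, q12, q13}.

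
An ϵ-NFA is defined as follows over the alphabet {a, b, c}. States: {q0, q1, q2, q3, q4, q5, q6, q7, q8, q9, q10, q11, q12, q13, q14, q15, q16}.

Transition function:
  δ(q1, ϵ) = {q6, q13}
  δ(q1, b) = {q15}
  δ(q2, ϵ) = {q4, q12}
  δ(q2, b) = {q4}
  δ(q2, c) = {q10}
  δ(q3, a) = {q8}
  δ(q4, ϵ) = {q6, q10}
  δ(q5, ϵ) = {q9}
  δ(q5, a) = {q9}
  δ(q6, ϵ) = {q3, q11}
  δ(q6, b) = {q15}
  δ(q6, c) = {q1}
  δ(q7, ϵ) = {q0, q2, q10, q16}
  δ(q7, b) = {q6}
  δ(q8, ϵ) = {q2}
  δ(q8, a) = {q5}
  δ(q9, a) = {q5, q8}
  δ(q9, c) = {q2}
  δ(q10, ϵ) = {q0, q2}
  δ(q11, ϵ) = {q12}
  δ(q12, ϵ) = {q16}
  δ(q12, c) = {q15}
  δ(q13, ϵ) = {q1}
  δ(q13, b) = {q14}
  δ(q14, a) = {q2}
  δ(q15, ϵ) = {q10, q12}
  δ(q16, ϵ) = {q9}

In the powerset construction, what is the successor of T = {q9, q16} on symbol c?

{q0, q2, q3, q4, q6, q9, q10, q11, q12, q16}

q9 on c → {q2}.
No c-transition from q16.
Union after reading c: {q2}.
Now take the ϵ-closure:
From q2 via ϵ: add q4, q12.
From q4 via ϵ: add q6, q10.
From q12 via ϵ: add q16.
From q6 via ϵ: add q3, q11.
From q10 via ϵ: add q0.
From q16 via ϵ: add q9.
No new states can be added; the closed set is {q0, q2, q3, q4, q6, q9, q10, q11, q12, q16}.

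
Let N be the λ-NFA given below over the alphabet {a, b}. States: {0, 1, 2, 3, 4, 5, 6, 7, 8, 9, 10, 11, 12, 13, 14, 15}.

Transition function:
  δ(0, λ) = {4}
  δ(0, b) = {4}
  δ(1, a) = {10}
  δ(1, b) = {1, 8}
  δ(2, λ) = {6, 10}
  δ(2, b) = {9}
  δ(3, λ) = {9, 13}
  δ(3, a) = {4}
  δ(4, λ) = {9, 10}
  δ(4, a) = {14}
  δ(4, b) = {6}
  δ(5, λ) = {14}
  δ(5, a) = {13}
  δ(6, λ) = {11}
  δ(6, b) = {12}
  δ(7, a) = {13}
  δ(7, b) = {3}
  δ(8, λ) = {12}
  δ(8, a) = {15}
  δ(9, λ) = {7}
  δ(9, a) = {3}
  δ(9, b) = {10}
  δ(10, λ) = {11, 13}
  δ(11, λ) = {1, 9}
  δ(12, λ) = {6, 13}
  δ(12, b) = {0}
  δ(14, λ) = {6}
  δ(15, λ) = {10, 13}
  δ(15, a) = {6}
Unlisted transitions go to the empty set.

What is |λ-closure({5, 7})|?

7

Start with {5, 7}.
From 5 via λ: add 14.
From 14 via λ: add 6.
From 6 via λ: add 11.
From 11 via λ: add 1, 9.
λ-closure = {1, 5, 6, 7, 9, 11, 14}, which has 7 states.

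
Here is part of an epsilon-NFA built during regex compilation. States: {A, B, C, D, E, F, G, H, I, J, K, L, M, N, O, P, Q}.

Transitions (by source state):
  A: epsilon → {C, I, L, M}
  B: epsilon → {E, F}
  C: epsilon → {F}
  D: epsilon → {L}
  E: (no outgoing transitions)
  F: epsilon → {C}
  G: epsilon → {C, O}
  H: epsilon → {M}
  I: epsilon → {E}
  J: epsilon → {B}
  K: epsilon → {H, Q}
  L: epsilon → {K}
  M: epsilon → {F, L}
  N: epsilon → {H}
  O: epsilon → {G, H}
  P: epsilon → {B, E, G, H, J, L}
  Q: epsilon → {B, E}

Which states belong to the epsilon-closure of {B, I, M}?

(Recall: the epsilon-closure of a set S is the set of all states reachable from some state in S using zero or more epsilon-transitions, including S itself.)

{B, C, E, F, H, I, K, L, M, Q}

Start with {B, I, M}.
From B via epsilon: add E, F.
From M via epsilon: add L.
From F via epsilon: add C.
From L via epsilon: add K.
From K via epsilon: add H, Q.
No new states can be added; the closed set is {B, C, E, F, H, I, K, L, M, Q}.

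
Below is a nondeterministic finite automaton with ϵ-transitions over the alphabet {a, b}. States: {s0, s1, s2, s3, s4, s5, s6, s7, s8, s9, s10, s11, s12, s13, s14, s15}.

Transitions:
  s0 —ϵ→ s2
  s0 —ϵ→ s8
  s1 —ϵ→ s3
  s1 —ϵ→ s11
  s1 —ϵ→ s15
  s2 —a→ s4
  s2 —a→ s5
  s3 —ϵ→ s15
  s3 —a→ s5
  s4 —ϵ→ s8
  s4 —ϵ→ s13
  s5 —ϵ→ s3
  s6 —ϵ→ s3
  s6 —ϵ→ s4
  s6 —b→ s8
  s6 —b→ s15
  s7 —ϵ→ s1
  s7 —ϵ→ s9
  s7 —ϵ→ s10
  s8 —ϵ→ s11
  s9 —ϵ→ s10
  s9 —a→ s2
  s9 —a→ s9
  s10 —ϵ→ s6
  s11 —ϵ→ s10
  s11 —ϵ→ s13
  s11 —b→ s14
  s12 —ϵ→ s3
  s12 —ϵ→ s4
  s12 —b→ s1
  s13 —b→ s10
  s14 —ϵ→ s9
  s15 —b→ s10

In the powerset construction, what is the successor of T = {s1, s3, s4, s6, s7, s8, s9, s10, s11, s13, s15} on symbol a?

s3 on a → {s5}.
s9 on a → {s2, s9}.
No a-transition from s1, s4, s6, s7, s8, s10, s11, s13, s15.
Union after reading a: {s2, s5, s9}.
Now take the ϵ-closure:
From s5 via ϵ: add s3.
From s9 via ϵ: add s10.
From s3 via ϵ: add s15.
From s10 via ϵ: add s6.
From s6 via ϵ: add s4.
From s4 via ϵ: add s8, s13.
From s8 via ϵ: add s11.
No new states can be added; the closed set is {s2, s3, s4, s5, s6, s8, s9, s10, s11, s13, s15}.

{s2, s3, s4, s5, s6, s8, s9, s10, s11, s13, s15}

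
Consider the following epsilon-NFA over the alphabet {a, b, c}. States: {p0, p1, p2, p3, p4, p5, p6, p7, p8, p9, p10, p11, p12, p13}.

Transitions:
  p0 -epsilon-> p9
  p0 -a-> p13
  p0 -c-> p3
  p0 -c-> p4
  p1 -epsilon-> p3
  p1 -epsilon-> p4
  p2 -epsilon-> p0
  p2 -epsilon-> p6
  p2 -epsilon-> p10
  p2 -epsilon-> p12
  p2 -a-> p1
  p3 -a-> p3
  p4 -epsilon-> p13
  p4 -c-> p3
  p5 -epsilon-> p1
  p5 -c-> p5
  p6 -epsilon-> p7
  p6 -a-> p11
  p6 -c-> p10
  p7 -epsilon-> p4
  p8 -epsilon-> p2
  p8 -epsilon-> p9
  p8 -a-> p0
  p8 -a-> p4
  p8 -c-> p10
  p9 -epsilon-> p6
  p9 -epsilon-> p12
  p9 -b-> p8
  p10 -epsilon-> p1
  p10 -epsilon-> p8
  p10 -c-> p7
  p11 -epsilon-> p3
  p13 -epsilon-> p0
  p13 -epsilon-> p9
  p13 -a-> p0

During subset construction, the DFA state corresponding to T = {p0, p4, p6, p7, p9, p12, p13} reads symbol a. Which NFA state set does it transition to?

p0 on a → {p13}.
p6 on a → {p11}.
p13 on a → {p0}.
No a-transition from p4, p7, p9, p12.
Union after reading a: {p0, p11, p13}.
Now take the epsilon-closure:
From p0 via epsilon: add p9.
From p11 via epsilon: add p3.
From p9 via epsilon: add p6, p12.
From p6 via epsilon: add p7.
From p7 via epsilon: add p4.
No new states can be added; the closed set is {p0, p3, p4, p6, p7, p9, p11, p12, p13}.

{p0, p3, p4, p6, p7, p9, p11, p12, p13}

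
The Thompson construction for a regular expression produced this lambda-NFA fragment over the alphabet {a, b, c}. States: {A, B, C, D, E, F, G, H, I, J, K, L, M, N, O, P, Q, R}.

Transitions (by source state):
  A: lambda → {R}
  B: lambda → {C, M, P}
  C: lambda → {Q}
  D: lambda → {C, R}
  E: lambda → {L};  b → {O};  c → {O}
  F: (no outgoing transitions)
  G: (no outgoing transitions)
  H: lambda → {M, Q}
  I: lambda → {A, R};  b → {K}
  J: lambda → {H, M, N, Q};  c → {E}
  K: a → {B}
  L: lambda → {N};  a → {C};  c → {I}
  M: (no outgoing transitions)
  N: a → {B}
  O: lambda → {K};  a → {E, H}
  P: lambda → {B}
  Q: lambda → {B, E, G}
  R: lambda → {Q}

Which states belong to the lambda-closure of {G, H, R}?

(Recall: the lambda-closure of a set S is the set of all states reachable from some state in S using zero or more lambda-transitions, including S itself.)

{B, C, E, G, H, L, M, N, P, Q, R}

Start with {G, H, R}.
From H via lambda: add M, Q.
From Q via lambda: add B, E.
From B via lambda: add C, P.
From E via lambda: add L.
From L via lambda: add N.
No new states can be added; the closed set is {B, C, E, G, H, L, M, N, P, Q, R}.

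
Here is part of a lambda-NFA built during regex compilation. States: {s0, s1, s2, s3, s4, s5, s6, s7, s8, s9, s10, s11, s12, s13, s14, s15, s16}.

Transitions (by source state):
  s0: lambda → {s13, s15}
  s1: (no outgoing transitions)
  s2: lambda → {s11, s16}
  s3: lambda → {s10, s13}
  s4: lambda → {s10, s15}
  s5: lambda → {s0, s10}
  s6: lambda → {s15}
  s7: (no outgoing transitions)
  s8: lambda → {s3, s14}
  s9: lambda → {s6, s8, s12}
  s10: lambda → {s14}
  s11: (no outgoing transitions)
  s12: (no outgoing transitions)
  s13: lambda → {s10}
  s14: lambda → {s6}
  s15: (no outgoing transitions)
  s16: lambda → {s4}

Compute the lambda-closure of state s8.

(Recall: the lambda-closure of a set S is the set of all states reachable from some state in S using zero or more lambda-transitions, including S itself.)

Start with {s8}.
From s8 via lambda: add s3, s14.
From s3 via lambda: add s10, s13.
From s14 via lambda: add s6.
From s6 via lambda: add s15.
No new states can be added; the closed set is {s3, s6, s8, s10, s13, s14, s15}.

{s3, s6, s8, s10, s13, s14, s15}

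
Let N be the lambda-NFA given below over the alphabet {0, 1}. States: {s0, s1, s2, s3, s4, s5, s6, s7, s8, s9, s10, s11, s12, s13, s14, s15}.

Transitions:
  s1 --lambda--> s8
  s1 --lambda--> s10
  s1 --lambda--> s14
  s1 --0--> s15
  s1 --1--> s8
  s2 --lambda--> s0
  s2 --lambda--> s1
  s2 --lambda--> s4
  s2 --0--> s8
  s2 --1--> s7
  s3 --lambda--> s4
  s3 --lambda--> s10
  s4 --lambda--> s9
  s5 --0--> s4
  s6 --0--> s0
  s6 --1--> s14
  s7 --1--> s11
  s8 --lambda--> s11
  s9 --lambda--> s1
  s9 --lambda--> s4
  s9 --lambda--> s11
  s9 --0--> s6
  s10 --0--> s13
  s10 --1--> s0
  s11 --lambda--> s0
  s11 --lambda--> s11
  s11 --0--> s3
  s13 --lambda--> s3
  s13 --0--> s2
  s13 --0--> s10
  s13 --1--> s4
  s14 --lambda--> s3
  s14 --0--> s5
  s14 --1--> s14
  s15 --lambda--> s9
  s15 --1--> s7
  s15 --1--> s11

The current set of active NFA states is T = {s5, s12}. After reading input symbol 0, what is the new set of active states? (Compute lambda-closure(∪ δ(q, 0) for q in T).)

{s0, s1, s3, s4, s8, s9, s10, s11, s14}

s5 on 0 → {s4}.
No 0-transition from s12.
Union after reading 0: {s4}.
Now take the lambda-closure:
From s4 via lambda: add s9.
From s9 via lambda: add s1, s11.
From s1 via lambda: add s8, s10, s14.
From s11 via lambda: add s0.
From s14 via lambda: add s3.
No new states can be added; the closed set is {s0, s1, s3, s4, s8, s9, s10, s11, s14}.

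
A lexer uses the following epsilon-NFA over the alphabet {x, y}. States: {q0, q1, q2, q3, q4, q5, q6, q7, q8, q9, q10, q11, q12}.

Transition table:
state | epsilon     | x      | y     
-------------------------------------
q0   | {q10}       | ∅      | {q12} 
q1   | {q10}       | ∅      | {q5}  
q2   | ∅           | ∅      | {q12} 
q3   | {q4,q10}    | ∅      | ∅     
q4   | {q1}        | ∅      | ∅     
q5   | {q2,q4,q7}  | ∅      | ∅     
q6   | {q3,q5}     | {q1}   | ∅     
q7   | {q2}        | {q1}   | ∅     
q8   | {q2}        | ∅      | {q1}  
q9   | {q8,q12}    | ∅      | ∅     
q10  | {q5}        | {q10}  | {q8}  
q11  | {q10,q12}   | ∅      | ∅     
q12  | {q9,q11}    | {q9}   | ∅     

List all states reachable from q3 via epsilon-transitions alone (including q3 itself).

Start with {q3}.
From q3 via epsilon: add q4, q10.
From q4 via epsilon: add q1.
From q10 via epsilon: add q5.
From q5 via epsilon: add q2, q7.
No new states can be added; the closed set is {q1, q2, q3, q4, q5, q7, q10}.

{q1, q2, q3, q4, q5, q7, q10}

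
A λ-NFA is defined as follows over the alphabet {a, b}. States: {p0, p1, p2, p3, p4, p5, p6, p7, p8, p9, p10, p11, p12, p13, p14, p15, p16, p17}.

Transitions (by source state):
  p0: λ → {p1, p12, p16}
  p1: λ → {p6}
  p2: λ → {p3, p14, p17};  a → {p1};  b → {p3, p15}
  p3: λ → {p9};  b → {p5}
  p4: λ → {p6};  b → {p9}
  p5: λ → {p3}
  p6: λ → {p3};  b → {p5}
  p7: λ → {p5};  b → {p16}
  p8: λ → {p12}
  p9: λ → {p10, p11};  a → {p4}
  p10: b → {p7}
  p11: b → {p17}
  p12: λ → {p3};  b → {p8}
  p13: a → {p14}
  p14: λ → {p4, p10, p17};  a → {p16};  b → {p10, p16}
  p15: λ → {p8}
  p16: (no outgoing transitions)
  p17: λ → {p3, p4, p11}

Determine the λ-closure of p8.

Start with {p8}.
From p8 via λ: add p12.
From p12 via λ: add p3.
From p3 via λ: add p9.
From p9 via λ: add p10, p11.
No new states can be added; the closed set is {p3, p8, p9, p10, p11, p12}.

{p3, p8, p9, p10, p11, p12}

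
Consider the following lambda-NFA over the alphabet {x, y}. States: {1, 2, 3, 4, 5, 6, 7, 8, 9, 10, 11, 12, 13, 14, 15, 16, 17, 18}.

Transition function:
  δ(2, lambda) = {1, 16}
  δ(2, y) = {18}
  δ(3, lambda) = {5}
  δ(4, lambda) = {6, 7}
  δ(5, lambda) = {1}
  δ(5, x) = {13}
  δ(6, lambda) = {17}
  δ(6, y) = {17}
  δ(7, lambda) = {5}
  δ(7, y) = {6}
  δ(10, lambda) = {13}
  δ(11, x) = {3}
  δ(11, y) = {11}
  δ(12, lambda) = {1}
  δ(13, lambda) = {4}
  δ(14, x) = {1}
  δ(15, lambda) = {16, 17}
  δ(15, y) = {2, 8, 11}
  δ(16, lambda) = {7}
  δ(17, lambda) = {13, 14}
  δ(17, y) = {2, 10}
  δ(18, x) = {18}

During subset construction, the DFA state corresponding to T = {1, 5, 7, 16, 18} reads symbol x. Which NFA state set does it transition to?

5 on x → {13}.
18 on x → {18}.
No x-transition from 1, 7, 16.
Union after reading x: {13, 18}.
Now take the lambda-closure:
From 13 via lambda: add 4.
From 4 via lambda: add 6, 7.
From 6 via lambda: add 17.
From 7 via lambda: add 5.
From 5 via lambda: add 1.
From 17 via lambda: add 14.
No new states can be added; the closed set is {1, 4, 5, 6, 7, 13, 14, 17, 18}.

{1, 4, 5, 6, 7, 13, 14, 17, 18}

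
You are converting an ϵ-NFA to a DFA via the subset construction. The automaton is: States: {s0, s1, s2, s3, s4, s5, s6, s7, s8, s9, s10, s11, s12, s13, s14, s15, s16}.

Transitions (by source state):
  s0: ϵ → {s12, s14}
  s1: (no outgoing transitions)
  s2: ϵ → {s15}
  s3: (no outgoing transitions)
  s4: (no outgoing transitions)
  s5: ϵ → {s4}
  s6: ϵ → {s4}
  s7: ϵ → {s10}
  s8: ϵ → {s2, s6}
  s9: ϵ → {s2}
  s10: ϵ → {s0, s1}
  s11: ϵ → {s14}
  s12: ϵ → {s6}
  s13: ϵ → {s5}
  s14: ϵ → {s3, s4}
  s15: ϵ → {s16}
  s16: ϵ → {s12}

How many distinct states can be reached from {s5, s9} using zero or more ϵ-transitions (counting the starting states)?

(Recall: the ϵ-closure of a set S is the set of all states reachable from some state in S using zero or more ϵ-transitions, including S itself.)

Start with {s5, s9}.
From s5 via ϵ: add s4.
From s9 via ϵ: add s2.
From s2 via ϵ: add s15.
From s15 via ϵ: add s16.
From s16 via ϵ: add s12.
From s12 via ϵ: add s6.
ϵ-closure = {s2, s4, s5, s6, s9, s12, s15, s16}, which has 8 states.

8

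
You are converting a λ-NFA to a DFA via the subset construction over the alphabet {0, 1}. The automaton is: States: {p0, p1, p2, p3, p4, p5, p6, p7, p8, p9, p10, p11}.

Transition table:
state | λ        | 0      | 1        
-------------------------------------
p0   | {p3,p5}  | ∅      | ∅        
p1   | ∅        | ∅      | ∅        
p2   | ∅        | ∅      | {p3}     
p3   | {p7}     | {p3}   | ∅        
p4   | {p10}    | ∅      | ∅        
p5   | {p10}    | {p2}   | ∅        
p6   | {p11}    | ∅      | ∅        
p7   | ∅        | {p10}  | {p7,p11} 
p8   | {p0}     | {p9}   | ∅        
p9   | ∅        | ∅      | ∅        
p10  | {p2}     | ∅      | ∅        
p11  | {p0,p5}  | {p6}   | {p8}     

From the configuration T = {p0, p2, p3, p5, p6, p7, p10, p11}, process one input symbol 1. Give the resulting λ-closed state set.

p2 on 1 → {p3}.
p7 on 1 → {p7, p11}.
p11 on 1 → {p8}.
No 1-transition from p0, p3, p5, p6, p10.
Union after reading 1: {p3, p7, p8, p11}.
Now take the λ-closure:
From p8 via λ: add p0.
From p11 via λ: add p5.
From p5 via λ: add p10.
From p10 via λ: add p2.
No new states can be added; the closed set is {p0, p2, p3, p5, p7, p8, p10, p11}.

{p0, p2, p3, p5, p7, p8, p10, p11}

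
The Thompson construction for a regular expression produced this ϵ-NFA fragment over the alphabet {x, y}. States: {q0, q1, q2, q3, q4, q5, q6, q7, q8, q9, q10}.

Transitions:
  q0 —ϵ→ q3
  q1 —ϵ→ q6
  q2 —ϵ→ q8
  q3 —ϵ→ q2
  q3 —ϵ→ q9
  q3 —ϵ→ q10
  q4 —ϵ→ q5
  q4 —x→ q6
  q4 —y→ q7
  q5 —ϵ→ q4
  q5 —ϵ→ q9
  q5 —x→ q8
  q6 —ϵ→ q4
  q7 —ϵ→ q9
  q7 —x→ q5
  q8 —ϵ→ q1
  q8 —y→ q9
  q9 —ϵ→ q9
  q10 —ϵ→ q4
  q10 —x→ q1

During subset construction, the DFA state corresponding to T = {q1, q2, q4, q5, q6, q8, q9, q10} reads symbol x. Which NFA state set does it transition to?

{q1, q4, q5, q6, q8, q9}

q4 on x → {q6}.
q5 on x → {q8}.
q10 on x → {q1}.
No x-transition from q1, q2, q6, q8, q9.
Union after reading x: {q1, q6, q8}.
Now take the ϵ-closure:
From q6 via ϵ: add q4.
From q4 via ϵ: add q5.
From q5 via ϵ: add q9.
No new states can be added; the closed set is {q1, q4, q5, q6, q8, q9}.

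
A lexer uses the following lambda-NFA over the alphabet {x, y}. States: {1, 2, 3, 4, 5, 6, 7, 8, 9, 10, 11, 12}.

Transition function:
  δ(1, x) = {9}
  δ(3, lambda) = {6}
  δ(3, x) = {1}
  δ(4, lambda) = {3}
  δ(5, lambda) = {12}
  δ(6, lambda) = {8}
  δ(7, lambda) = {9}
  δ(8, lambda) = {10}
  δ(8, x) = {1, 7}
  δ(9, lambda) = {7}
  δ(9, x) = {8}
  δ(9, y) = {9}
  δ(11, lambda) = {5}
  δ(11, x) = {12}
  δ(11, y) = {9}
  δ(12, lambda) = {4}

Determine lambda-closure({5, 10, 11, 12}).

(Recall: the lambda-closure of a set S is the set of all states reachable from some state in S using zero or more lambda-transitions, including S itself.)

Start with {5, 10, 11, 12}.
From 12 via lambda: add 4.
From 4 via lambda: add 3.
From 3 via lambda: add 6.
From 6 via lambda: add 8.
No new states can be added; the closed set is {3, 4, 5, 6, 8, 10, 11, 12}.

{3, 4, 5, 6, 8, 10, 11, 12}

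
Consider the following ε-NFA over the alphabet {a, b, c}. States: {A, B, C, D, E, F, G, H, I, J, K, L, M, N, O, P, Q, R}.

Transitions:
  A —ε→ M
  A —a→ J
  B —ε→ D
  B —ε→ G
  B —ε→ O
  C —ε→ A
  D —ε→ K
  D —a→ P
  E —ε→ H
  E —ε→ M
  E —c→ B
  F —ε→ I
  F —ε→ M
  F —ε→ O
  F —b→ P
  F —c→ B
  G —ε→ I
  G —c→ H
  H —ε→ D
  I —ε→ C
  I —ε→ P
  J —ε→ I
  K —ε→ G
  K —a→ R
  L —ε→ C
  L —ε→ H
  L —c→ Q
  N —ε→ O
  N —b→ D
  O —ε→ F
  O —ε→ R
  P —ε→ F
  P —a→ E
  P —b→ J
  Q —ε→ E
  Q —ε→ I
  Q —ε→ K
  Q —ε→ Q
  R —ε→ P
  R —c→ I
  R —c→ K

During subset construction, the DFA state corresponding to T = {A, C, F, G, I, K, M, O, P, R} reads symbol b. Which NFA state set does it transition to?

{A, C, F, I, J, M, O, P, R}

F on b → {P}.
P on b → {J}.
No b-transition from A, C, G, I, K, M, O, R.
Union after reading b: {J, P}.
Now take the ε-closure:
From J via ε: add I.
From P via ε: add F.
From F via ε: add M, O.
From I via ε: add C.
From C via ε: add A.
From O via ε: add R.
No new states can be added; the closed set is {A, C, F, I, J, M, O, P, R}.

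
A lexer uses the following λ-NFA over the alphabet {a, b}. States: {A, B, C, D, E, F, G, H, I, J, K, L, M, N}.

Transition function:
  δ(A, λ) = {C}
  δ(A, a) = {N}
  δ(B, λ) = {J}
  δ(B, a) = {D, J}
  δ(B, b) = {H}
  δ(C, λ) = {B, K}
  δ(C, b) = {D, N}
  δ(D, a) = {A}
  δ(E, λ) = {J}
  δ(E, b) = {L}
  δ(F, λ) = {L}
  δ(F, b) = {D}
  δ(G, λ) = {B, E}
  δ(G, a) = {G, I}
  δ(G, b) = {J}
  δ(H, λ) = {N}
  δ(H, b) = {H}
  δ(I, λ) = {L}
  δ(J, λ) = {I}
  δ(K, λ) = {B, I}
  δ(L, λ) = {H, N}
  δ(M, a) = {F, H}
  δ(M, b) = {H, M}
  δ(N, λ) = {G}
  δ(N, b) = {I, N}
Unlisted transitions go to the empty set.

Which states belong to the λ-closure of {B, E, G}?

{B, E, G, H, I, J, L, N}

Start with {B, E, G}.
From B via λ: add J.
From J via λ: add I.
From I via λ: add L.
From L via λ: add H, N.
No new states can be added; the closed set is {B, E, G, H, I, J, L, N}.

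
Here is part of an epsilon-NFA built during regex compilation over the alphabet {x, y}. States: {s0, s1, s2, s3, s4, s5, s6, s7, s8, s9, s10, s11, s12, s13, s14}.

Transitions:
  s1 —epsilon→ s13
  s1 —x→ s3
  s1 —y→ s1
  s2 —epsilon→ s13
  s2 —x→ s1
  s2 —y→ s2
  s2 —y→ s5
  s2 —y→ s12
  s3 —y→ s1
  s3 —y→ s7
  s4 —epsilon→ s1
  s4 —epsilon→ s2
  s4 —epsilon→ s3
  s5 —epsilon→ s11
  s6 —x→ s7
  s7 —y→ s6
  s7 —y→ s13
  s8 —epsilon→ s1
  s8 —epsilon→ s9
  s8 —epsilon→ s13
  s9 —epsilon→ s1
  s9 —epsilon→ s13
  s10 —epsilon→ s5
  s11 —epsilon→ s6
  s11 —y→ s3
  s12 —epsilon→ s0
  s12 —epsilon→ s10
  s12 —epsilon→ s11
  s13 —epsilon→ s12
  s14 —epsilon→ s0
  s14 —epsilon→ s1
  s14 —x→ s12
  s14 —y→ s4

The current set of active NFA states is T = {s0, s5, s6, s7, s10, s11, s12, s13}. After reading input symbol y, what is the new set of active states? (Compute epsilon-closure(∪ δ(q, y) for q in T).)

s7 on y → {s6, s13}.
s11 on y → {s3}.
No y-transition from s0, s5, s6, s10, s12, s13.
Union after reading y: {s3, s6, s13}.
Now take the epsilon-closure:
From s13 via epsilon: add s12.
From s12 via epsilon: add s0, s10, s11.
From s10 via epsilon: add s5.
No new states can be added; the closed set is {s0, s3, s5, s6, s10, s11, s12, s13}.

{s0, s3, s5, s6, s10, s11, s12, s13}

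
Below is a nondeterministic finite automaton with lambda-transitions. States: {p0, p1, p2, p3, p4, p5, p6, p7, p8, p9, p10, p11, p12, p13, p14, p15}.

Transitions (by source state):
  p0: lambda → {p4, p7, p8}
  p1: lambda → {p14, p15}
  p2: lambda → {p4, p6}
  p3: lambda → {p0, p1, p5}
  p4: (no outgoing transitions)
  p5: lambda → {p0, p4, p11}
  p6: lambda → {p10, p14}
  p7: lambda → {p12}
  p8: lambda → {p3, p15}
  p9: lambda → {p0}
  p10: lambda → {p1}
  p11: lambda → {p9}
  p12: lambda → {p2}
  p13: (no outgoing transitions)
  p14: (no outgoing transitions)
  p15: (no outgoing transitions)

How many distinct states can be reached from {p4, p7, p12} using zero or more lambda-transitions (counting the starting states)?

Start with {p4, p7, p12}.
From p12 via lambda: add p2.
From p2 via lambda: add p6.
From p6 via lambda: add p10, p14.
From p10 via lambda: add p1.
From p1 via lambda: add p15.
lambda-closure = {p1, p2, p4, p6, p7, p10, p12, p14, p15}, which has 9 states.

9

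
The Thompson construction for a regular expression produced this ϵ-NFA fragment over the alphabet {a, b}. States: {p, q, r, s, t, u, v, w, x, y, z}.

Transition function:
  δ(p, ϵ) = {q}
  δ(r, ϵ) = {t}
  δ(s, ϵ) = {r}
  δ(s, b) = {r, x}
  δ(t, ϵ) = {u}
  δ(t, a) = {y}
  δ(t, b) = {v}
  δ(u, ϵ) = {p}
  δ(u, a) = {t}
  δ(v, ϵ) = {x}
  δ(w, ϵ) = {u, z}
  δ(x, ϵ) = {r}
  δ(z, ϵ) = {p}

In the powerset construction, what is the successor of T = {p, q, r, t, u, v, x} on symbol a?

{p, q, t, u, y}

t on a → {y}.
u on a → {t}.
No a-transition from p, q, r, v, x.
Union after reading a: {t, y}.
Now take the ϵ-closure:
From t via ϵ: add u.
From u via ϵ: add p.
From p via ϵ: add q.
No new states can be added; the closed set is {p, q, t, u, y}.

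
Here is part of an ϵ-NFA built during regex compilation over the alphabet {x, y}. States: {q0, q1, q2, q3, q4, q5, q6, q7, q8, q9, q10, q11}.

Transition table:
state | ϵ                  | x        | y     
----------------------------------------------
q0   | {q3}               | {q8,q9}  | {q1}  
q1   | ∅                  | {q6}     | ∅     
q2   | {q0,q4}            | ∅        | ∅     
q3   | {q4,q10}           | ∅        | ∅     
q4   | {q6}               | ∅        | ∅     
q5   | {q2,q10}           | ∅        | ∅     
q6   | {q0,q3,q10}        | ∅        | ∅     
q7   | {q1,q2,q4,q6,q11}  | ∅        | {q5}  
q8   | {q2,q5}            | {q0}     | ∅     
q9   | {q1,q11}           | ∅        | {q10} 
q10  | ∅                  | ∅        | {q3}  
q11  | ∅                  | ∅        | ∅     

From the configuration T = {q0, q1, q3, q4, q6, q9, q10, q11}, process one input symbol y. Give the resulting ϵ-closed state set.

q0 on y → {q1}.
q9 on y → {q10}.
q10 on y → {q3}.
No y-transition from q1, q3, q4, q6, q11.
Union after reading y: {q1, q3, q10}.
Now take the ϵ-closure:
From q3 via ϵ: add q4.
From q4 via ϵ: add q6.
From q6 via ϵ: add q0.
No new states can be added; the closed set is {q0, q1, q3, q4, q6, q10}.

{q0, q1, q3, q4, q6, q10}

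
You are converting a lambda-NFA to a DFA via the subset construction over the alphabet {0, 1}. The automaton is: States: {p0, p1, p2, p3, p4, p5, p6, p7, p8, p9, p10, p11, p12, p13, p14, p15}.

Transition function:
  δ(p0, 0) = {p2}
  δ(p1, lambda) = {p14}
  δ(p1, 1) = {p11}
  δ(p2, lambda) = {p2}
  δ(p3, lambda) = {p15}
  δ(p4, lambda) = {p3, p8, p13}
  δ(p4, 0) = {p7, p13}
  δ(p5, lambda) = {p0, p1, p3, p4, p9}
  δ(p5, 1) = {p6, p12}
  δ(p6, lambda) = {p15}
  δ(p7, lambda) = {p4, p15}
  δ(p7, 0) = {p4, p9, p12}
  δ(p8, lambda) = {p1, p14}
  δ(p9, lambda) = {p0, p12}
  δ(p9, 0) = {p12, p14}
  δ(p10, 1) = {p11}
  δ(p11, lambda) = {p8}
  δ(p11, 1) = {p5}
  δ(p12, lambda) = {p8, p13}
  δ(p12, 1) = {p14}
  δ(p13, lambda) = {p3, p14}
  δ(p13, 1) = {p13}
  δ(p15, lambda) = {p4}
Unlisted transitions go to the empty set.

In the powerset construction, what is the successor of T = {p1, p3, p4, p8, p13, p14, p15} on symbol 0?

p4 on 0 → {p7, p13}.
No 0-transition from p1, p3, p8, p13, p14, p15.
Union after reading 0: {p7, p13}.
Now take the lambda-closure:
From p7 via lambda: add p4, p15.
From p13 via lambda: add p3, p14.
From p4 via lambda: add p8.
From p8 via lambda: add p1.
No new states can be added; the closed set is {p1, p3, p4, p7, p8, p13, p14, p15}.

{p1, p3, p4, p7, p8, p13, p14, p15}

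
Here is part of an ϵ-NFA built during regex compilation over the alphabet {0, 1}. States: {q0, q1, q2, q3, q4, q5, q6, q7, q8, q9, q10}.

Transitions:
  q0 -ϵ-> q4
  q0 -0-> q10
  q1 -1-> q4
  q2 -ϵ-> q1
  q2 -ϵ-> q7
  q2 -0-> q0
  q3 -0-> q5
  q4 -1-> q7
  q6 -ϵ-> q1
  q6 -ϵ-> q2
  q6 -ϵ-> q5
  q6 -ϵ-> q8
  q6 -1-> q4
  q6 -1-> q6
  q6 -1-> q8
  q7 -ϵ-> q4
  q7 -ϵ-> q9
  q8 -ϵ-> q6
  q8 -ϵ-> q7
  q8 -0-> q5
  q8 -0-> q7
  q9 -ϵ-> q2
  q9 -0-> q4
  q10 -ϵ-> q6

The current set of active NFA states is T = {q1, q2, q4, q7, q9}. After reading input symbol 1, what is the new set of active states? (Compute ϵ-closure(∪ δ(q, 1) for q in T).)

{q1, q2, q4, q7, q9}

q1 on 1 → {q4}.
q4 on 1 → {q7}.
No 1-transition from q2, q7, q9.
Union after reading 1: {q4, q7}.
Now take the ϵ-closure:
From q7 via ϵ: add q9.
From q9 via ϵ: add q2.
From q2 via ϵ: add q1.
No new states can be added; the closed set is {q1, q2, q4, q7, q9}.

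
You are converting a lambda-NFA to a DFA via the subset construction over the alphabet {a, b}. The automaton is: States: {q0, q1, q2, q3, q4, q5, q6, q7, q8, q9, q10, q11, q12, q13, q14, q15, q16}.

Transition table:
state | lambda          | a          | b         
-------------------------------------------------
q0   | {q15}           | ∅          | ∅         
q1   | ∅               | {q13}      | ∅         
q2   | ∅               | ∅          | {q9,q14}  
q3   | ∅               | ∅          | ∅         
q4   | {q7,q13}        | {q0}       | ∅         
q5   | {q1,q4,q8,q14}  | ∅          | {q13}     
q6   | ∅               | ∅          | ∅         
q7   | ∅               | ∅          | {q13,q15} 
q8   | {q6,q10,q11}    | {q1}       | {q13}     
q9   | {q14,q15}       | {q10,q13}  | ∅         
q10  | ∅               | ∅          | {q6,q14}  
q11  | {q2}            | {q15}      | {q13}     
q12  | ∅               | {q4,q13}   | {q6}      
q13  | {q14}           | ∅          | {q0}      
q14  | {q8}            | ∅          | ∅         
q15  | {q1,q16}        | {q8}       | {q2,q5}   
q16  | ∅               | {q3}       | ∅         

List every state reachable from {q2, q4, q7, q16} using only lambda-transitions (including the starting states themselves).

Start with {q2, q4, q7, q16}.
From q4 via lambda: add q13.
From q13 via lambda: add q14.
From q14 via lambda: add q8.
From q8 via lambda: add q6, q10, q11.
No new states can be added; the closed set is {q2, q4, q6, q7, q8, q10, q11, q13, q14, q16}.

{q2, q4, q6, q7, q8, q10, q11, q13, q14, q16}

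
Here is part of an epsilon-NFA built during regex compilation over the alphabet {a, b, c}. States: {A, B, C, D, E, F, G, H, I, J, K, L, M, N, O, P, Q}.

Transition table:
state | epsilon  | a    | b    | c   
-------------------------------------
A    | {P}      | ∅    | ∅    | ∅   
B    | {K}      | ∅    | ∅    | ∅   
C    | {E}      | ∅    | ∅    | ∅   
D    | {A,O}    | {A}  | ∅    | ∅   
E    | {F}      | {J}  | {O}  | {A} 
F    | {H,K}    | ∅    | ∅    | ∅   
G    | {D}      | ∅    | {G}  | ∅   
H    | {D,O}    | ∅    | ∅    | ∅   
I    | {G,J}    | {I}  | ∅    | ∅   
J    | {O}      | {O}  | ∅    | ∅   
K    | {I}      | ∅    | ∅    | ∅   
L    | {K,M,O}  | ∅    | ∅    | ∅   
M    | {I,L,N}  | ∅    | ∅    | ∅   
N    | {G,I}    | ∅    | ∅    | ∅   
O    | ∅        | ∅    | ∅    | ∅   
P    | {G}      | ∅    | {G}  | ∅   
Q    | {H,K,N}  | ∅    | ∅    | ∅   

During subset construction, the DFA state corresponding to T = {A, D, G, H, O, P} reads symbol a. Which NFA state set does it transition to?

D on a → {A}.
No a-transition from A, G, H, O, P.
Union after reading a: {A}.
Now take the epsilon-closure:
From A via epsilon: add P.
From P via epsilon: add G.
From G via epsilon: add D.
From D via epsilon: add O.
No new states can be added; the closed set is {A, D, G, O, P}.

{A, D, G, O, P}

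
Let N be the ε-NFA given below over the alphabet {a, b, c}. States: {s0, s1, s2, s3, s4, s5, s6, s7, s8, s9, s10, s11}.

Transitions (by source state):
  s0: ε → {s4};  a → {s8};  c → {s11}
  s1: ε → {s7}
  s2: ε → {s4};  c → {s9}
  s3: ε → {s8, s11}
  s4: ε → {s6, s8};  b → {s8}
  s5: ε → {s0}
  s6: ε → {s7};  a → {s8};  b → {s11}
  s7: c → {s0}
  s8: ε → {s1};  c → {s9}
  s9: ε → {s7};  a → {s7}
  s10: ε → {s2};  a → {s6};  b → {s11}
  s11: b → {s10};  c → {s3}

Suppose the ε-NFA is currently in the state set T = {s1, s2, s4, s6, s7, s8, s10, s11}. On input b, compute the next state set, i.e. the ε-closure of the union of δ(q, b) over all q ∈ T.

{s1, s2, s4, s6, s7, s8, s10, s11}

s4 on b → {s8}.
s6 on b → {s11}.
s10 on b → {s11}.
s11 on b → {s10}.
No b-transition from s1, s2, s7, s8.
Union after reading b: {s8, s10, s11}.
Now take the ε-closure:
From s8 via ε: add s1.
From s10 via ε: add s2.
From s1 via ε: add s7.
From s2 via ε: add s4.
From s4 via ε: add s6.
No new states can be added; the closed set is {s1, s2, s4, s6, s7, s8, s10, s11}.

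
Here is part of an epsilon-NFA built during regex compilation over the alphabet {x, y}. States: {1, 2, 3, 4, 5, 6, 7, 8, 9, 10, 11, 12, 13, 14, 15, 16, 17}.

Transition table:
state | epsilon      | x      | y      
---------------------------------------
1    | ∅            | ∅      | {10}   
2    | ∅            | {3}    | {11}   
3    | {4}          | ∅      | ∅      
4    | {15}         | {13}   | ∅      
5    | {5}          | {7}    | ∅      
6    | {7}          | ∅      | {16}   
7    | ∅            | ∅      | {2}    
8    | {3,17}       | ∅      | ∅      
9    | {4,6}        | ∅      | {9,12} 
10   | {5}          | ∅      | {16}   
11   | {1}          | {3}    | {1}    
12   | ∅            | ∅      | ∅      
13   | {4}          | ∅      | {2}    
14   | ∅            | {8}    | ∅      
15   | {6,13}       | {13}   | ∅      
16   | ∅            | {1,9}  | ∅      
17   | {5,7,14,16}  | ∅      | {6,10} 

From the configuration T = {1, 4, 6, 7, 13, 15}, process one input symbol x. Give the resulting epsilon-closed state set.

4 on x → {13}.
15 on x → {13}.
No x-transition from 1, 6, 7, 13.
Union after reading x: {13}.
Now take the epsilon-closure:
From 13 via epsilon: add 4.
From 4 via epsilon: add 15.
From 15 via epsilon: add 6.
From 6 via epsilon: add 7.
No new states can be added; the closed set is {4, 6, 7, 13, 15}.

{4, 6, 7, 13, 15}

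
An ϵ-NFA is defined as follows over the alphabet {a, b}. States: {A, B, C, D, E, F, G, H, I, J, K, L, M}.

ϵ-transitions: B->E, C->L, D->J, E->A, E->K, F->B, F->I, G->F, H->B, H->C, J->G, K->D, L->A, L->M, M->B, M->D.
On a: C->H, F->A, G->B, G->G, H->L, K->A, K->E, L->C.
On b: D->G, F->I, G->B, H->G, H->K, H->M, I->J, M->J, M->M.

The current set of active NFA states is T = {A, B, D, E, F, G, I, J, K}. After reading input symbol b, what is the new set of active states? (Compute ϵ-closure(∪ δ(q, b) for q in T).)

D on b → {G}.
F on b → {I}.
G on b → {B}.
I on b → {J}.
No b-transition from A, B, E, J, K.
Union after reading b: {B, G, I, J}.
Now take the ϵ-closure:
From B via ϵ: add E.
From G via ϵ: add F.
From E via ϵ: add A, K.
From K via ϵ: add D.
No new states can be added; the closed set is {A, B, D, E, F, G, I, J, K}.

{A, B, D, E, F, G, I, J, K}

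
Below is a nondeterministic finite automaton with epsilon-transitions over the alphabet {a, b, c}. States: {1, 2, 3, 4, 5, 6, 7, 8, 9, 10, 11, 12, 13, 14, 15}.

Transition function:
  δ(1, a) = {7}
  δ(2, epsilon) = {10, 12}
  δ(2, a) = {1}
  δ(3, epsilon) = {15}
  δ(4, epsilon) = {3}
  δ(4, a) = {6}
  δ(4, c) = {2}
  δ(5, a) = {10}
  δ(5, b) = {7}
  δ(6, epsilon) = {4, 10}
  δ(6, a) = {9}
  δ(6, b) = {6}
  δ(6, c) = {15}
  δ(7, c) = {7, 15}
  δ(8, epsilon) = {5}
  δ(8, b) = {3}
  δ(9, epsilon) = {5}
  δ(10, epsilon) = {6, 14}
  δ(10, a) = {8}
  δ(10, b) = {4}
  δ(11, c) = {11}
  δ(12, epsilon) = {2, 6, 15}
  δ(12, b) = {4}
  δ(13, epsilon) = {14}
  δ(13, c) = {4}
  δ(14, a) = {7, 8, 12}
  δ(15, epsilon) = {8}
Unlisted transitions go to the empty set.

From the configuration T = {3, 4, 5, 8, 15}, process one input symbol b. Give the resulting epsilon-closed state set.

5 on b → {7}.
8 on b → {3}.
No b-transition from 3, 4, 15.
Union after reading b: {3, 7}.
Now take the epsilon-closure:
From 3 via epsilon: add 15.
From 15 via epsilon: add 8.
From 8 via epsilon: add 5.
No new states can be added; the closed set is {3, 5, 7, 8, 15}.

{3, 5, 7, 8, 15}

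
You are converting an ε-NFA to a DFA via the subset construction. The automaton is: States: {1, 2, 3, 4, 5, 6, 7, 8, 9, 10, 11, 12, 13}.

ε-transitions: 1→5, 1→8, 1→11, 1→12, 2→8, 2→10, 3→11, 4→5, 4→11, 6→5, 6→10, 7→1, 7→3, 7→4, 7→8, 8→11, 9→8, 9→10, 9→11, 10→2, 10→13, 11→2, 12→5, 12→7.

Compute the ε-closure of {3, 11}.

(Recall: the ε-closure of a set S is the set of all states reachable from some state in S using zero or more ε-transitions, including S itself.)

Start with {3, 11}.
From 11 via ε: add 2.
From 2 via ε: add 8, 10.
From 10 via ε: add 13.
No new states can be added; the closed set is {2, 3, 8, 10, 11, 13}.

{2, 3, 8, 10, 11, 13}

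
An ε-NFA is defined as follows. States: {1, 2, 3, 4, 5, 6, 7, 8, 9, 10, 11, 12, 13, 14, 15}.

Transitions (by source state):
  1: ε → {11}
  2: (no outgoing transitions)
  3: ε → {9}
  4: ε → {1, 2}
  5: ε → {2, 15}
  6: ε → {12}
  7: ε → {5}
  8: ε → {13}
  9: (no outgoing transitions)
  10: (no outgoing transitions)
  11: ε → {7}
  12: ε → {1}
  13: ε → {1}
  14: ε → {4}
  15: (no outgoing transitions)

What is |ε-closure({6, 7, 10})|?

9

Start with {6, 7, 10}.
From 6 via ε: add 12.
From 7 via ε: add 5.
From 5 via ε: add 2, 15.
From 12 via ε: add 1.
From 1 via ε: add 11.
ε-closure = {1, 2, 5, 6, 7, 10, 11, 12, 15}, which has 9 states.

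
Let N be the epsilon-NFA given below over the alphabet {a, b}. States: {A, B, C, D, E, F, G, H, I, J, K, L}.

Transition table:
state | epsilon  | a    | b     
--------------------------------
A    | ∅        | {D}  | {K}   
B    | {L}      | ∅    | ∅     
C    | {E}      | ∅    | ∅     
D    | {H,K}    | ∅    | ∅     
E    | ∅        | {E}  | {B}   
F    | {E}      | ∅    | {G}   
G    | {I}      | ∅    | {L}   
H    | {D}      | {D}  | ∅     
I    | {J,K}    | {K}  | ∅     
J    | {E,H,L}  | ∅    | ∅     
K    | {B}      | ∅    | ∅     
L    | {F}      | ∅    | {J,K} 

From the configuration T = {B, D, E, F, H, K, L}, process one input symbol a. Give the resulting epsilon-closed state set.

E on a → {E}.
H on a → {D}.
No a-transition from B, D, F, K, L.
Union after reading a: {D, E}.
Now take the epsilon-closure:
From D via epsilon: add H, K.
From K via epsilon: add B.
From B via epsilon: add L.
From L via epsilon: add F.
No new states can be added; the closed set is {B, D, E, F, H, K, L}.

{B, D, E, F, H, K, L}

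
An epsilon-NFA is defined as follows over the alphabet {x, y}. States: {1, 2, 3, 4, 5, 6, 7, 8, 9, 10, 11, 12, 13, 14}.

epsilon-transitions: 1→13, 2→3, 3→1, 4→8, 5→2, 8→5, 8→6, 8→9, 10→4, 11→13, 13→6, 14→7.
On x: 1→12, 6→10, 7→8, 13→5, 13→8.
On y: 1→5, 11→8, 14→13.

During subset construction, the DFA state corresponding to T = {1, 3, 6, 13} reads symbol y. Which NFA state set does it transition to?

1 on y → {5}.
No y-transition from 3, 6, 13.
Union after reading y: {5}.
Now take the epsilon-closure:
From 5 via epsilon: add 2.
From 2 via epsilon: add 3.
From 3 via epsilon: add 1.
From 1 via epsilon: add 13.
From 13 via epsilon: add 6.
No new states can be added; the closed set is {1, 2, 3, 5, 6, 13}.

{1, 2, 3, 5, 6, 13}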